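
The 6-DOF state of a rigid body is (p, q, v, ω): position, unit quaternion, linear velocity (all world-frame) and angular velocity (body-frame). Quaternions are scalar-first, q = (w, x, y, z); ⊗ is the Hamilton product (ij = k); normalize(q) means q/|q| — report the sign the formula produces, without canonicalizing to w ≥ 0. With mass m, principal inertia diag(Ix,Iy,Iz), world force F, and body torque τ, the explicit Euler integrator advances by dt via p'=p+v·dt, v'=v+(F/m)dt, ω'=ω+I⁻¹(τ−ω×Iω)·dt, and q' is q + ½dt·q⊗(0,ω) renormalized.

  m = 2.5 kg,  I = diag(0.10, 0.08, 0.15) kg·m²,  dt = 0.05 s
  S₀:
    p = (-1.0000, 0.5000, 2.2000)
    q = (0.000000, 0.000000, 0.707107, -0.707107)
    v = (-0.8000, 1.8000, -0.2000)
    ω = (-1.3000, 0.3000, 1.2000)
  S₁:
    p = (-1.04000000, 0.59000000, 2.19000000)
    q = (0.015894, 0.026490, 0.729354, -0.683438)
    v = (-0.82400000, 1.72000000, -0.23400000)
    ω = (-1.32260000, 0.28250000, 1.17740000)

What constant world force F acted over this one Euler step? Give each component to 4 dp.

F = (-1.2000, -4.0000, -1.7000)

velocity change Δv = (-0.02400000, -0.08000000, -0.03400000)
applied force F = (-1.2000, -4.0000, -1.7000)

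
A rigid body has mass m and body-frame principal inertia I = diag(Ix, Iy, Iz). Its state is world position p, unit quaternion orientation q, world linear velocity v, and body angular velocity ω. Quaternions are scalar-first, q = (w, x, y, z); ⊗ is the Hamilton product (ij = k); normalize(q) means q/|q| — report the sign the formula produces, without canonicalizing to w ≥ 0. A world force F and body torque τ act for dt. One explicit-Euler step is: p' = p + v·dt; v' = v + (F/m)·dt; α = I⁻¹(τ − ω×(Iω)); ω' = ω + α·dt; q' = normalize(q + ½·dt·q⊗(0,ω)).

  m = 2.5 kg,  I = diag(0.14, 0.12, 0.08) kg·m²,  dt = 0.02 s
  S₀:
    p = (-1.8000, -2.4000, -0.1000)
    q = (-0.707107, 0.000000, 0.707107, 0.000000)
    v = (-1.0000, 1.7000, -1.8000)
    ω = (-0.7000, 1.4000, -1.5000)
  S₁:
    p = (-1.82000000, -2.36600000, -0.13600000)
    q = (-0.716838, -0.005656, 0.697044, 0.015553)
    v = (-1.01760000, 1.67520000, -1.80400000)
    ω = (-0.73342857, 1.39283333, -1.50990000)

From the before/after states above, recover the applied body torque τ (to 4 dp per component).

rate change Δω = (-0.03342857, -0.00716667, -0.00990000)
precession coupling = (0.0840, 0.0630, 0.0196)
I·α + gyro = (-0.1500, 0.0200, -0.0200)

τ = (-0.1500, 0.0200, -0.0200)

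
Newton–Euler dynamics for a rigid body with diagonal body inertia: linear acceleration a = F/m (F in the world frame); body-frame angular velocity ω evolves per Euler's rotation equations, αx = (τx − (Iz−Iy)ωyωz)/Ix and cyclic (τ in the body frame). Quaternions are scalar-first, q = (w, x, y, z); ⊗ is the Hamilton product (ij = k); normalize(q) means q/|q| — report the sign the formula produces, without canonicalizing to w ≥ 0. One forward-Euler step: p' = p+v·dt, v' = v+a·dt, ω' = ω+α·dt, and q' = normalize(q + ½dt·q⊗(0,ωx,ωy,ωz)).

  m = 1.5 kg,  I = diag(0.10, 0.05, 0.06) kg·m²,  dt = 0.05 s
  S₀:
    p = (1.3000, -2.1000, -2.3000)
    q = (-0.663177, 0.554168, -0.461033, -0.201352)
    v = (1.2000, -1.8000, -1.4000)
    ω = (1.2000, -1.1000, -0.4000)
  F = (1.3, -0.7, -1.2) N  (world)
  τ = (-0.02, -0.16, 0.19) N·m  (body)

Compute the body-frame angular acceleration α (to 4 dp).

precession coupling ω×(Iω) = (0.0044, -0.0192, 0.0660)
α = I⁻¹(τ − ω×Iω) = (-0.2440, -2.8160, 2.0667)

α = (-0.2440, -2.8160, 2.0667)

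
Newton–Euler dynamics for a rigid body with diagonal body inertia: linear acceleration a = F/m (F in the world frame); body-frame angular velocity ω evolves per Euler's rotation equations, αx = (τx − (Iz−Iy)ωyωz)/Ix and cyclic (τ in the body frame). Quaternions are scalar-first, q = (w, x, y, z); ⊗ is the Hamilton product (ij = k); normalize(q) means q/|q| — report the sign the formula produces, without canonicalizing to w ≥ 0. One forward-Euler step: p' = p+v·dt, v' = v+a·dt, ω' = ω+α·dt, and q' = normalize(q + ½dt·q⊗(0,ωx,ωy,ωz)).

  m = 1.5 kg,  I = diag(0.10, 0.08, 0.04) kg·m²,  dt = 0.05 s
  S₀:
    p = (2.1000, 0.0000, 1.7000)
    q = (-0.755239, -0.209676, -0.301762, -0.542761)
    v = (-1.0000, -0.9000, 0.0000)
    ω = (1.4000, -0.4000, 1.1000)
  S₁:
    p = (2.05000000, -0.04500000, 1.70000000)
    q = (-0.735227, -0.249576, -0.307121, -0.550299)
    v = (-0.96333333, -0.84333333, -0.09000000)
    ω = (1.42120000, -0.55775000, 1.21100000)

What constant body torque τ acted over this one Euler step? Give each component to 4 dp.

τ = (0.0600, -0.1600, 0.1000)

rate change Δω = (0.02120000, -0.15775000, 0.11100000)
τ = I·(Δω/dt) + ω₀×(Iω₀) = (0.0600, -0.1600, 0.1000)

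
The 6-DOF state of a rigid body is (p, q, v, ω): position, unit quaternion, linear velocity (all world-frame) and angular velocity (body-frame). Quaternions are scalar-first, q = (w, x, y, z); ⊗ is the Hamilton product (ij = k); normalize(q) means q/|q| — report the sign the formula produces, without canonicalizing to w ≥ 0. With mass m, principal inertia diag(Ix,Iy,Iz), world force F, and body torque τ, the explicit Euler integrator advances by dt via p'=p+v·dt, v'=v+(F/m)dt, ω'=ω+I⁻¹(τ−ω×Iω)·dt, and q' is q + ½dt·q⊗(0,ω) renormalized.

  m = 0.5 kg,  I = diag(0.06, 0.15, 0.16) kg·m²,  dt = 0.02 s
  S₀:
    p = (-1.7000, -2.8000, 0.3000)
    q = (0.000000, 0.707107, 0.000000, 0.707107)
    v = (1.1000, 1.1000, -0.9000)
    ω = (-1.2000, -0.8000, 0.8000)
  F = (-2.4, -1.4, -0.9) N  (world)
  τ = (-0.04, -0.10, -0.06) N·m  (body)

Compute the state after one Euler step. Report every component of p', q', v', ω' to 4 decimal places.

p' = (-1.6780, -2.7780, 0.2820)
q' = (0.0028, 0.7127, -0.0141, 0.7014)
v' = (1.0040, 1.0440, -0.9360)
ω' = (-1.2112, -0.8261, 0.7817)

a = (-4.8000, -2.8000, -1.8000)
p + v·dt = (-1.6780, -2.7780, 0.2820)
new velocity v' = (1.0040, 1.0440, -0.9360)
angular accel α = (-0.5600, -1.3067, -0.9150)
ω + α·dt = (-1.2112, -0.8261, 0.7817)
Hamilton product q⊗(0,ω) = (0.2828428, 0.5656856, -1.4142140, -0.5656856)
q + ½dt·q⊗(0,ω), renormalized = (0.0028, 0.7127, -0.0141, 0.7014)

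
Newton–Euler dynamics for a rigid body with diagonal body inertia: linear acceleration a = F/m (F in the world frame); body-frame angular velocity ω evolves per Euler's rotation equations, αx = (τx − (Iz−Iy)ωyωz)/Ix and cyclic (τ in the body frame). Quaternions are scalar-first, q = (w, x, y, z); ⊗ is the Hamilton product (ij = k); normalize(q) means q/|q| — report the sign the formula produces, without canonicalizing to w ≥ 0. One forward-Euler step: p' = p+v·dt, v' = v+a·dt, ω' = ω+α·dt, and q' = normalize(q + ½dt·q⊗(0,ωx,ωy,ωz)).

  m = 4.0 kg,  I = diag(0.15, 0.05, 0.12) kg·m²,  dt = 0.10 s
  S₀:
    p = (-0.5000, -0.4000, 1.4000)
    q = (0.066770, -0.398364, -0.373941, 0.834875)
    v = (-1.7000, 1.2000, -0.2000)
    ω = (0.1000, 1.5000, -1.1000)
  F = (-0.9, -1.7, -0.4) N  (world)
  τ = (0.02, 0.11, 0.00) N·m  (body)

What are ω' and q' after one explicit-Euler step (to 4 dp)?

ω' = (0.1903, 1.7266, -1.0875)
q' = (0.1421, -0.4382, -0.3850, 0.7997)

angular accel α = (0.9033, 2.2660, 0.1250)
new body rate ω' = (0.1903, 1.7266, -1.0875)
q⊗(0,ω) = (1.5191104, -0.8343004, -0.2545579, -0.6335989)
q + ½dt·q⊗(0,ω), renormalized = (0.1421, -0.4382, -0.3850, 0.7997)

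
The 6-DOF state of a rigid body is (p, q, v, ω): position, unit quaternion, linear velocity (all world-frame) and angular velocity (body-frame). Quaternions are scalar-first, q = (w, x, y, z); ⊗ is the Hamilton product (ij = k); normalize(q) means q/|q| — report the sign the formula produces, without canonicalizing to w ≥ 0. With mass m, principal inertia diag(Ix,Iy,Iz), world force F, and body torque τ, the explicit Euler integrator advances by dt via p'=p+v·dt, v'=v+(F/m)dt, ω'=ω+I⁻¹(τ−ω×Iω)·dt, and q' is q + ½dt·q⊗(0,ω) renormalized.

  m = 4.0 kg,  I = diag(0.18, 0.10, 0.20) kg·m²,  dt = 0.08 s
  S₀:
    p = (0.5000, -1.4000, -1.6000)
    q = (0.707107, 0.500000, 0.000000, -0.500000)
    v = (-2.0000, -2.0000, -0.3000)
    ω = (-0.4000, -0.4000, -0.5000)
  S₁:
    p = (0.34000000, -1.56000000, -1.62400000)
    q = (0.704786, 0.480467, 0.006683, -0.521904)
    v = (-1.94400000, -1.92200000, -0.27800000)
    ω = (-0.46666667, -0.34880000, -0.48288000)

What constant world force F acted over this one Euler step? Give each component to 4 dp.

F = (2.8000, 3.9000, 1.1000)

velocity change Δv = (0.05600000, 0.07800000, 0.02200000)
m·(v₁−v₀)/dt = (2.8000, 3.9000, 1.1000)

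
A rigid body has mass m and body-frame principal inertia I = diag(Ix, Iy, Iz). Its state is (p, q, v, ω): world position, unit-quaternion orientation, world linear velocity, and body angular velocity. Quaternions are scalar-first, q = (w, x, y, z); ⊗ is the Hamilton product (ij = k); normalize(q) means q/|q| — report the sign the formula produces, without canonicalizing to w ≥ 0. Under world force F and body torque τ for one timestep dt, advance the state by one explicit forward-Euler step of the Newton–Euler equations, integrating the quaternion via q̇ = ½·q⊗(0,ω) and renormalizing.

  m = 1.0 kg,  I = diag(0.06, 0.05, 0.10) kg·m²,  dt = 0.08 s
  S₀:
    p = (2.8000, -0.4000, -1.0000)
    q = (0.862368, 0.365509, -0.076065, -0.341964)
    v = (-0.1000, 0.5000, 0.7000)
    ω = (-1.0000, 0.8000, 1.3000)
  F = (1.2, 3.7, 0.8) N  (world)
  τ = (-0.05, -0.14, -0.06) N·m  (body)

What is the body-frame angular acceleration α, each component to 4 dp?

gyro term ω×Iω = (0.0520, 0.0520, 0.0080)
α = I⁻¹(τ − ω×Iω) = (-1.7000, -3.8400, -0.6800)

α = (-1.7000, -3.8400, -0.6800)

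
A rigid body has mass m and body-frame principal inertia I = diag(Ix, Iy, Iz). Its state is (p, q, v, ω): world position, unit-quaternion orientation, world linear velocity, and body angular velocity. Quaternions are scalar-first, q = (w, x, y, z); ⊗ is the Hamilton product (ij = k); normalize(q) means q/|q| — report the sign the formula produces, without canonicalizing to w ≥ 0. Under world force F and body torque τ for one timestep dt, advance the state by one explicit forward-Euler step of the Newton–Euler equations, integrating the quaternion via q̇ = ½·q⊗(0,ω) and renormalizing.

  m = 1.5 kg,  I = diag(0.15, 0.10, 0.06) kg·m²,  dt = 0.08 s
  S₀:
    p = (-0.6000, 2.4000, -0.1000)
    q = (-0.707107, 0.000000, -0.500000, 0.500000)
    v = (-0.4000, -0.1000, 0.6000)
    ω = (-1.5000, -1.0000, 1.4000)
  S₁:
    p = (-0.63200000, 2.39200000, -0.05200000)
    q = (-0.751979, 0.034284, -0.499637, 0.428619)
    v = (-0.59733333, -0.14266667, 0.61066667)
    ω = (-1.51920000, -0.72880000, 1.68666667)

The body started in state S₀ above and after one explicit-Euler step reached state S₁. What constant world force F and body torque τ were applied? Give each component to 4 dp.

velocity change Δv = (-0.19733333, -0.04266667, 0.01066667)
m·(v₁−v₀)/dt = (-3.7000, -0.8000, 0.2000)
ω₁ − ω₀ = (-0.01920000, 0.27120000, 0.28666667)
ω₀×(Iω₀) = (0.0560, -0.1890, -0.0750)
applied torque τ = (0.0200, 0.1500, 0.1400)

F = (-3.7000, -0.8000, 0.2000)
τ = (0.0200, 0.1500, 0.1400)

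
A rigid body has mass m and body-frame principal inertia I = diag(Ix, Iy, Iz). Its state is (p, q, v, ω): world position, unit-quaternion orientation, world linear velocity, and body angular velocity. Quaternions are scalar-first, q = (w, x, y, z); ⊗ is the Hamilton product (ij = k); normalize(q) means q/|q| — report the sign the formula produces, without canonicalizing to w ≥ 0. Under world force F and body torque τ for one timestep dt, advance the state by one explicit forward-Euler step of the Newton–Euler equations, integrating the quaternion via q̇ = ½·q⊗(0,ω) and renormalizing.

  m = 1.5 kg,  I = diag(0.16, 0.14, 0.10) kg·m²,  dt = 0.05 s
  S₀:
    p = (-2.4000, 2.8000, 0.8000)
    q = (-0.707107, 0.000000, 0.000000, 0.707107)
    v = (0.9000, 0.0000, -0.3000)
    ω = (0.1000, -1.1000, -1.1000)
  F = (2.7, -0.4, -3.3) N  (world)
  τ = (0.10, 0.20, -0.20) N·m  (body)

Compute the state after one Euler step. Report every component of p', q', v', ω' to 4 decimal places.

precession coupling ω×(Iω) = (-0.0484, -0.0066, 0.0022)
α = I⁻¹(τ − ω×Iω) = (0.9275, 1.4757, -2.0220)
ω + α·dt = (0.1464, -1.0262, -1.2011)
2q̇ = q⊗(0,ω) = (0.7778177, 0.7071070, 0.8485284, 0.7778177)
updated quaternion q' = (-0.6871, 0.0177, 0.0212, 0.7260)
p + v·dt = (-2.3550, 2.8000, 0.7850)
v + (F/m)dt = (0.9900, -0.0133, -0.4100)

p' = (-2.3550, 2.8000, 0.7850)
q' = (-0.6871, 0.0177, 0.0212, 0.7260)
v' = (0.9900, -0.0133, -0.4100)
ω' = (0.1464, -1.0262, -1.2011)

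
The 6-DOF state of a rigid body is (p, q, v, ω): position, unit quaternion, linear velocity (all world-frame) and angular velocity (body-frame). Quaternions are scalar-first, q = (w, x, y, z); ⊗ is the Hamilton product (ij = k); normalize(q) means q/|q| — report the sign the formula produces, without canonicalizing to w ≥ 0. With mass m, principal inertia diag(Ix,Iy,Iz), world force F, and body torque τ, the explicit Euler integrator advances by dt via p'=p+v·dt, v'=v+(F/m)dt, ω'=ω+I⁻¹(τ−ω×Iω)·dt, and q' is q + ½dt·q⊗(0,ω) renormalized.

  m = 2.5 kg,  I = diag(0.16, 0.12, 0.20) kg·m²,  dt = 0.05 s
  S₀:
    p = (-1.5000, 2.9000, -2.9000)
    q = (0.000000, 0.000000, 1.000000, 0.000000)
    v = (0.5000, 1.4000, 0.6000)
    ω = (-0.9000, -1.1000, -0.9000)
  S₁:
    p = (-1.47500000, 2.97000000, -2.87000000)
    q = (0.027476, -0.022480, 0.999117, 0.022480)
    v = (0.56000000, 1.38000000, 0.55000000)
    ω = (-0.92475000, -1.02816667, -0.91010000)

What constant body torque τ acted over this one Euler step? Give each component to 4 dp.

Δω = ω₁−ω₀ = (-0.02475000, 0.07183333, -0.01010000)
ω₀×(Iω₀) = (0.0792, -0.0324, -0.0396)
applied torque τ = (0.0000, 0.1400, -0.0800)

τ = (0.0000, 0.1400, -0.0800)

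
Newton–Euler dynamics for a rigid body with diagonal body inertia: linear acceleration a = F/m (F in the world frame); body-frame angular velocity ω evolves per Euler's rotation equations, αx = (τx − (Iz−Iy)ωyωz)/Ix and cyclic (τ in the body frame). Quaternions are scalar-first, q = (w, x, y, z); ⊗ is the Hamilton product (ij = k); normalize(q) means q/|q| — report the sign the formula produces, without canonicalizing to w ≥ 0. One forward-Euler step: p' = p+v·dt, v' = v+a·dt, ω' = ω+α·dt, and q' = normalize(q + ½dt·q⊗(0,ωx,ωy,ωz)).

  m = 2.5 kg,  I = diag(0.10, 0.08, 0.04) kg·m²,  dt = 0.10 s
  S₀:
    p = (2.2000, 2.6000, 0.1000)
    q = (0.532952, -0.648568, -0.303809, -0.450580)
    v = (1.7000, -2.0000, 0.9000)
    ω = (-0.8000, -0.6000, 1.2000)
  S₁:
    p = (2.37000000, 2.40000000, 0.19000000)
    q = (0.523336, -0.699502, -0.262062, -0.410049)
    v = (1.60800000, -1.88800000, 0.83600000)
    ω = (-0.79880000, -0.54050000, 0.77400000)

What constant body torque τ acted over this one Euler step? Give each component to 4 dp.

ω₁ − ω₀ = (0.00120000, 0.05950000, -0.42600000)
ω₀×(Iω₀) = (0.0288, -0.0576, -0.0096)
I·α + gyro = (0.0300, -0.0100, -0.1800)

τ = (0.0300, -0.0100, -0.1800)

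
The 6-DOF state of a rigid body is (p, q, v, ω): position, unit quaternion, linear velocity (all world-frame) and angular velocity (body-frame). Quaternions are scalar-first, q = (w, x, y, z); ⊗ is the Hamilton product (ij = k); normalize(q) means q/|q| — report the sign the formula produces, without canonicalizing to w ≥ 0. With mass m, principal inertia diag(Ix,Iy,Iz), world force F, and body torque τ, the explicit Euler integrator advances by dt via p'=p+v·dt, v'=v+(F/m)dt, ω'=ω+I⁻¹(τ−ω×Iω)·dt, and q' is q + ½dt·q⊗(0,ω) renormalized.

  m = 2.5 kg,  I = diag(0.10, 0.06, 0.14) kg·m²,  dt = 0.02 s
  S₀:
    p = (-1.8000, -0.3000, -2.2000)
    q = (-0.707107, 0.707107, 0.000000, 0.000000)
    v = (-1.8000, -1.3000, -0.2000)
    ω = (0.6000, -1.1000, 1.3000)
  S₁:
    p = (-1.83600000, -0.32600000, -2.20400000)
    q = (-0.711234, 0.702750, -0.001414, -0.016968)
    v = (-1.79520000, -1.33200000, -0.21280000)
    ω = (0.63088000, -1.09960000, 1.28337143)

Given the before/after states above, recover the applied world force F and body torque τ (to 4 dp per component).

rate change Δω = (0.03088000, 0.00040000, -0.01662857)
applied torque τ = (0.0400, -0.0300, -0.0900)
v₁ − v₀ = (0.00480000, -0.03200000, -0.01280000)
applied force F = (0.6000, -4.0000, -1.6000)

F = (0.6000, -4.0000, -1.6000)
τ = (0.0400, -0.0300, -0.0900)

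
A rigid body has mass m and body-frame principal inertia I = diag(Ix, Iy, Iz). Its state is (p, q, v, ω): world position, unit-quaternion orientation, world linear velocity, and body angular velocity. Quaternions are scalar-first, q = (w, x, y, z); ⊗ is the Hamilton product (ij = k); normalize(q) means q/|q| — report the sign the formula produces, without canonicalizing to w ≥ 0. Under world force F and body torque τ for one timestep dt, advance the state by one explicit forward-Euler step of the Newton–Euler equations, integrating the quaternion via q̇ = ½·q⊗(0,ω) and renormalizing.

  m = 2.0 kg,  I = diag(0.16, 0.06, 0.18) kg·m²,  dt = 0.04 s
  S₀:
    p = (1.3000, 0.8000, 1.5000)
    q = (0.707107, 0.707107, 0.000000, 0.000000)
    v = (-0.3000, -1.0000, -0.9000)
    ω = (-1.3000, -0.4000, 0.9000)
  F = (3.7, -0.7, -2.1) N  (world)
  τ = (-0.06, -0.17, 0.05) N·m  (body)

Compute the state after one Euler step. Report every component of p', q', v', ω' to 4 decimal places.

p' = (1.2880, 0.7600, 1.4640)
q' = (0.7251, 0.6884, -0.0184, 0.0071)
v' = (-0.2260, -1.0140, -0.9420)
ω' = (-1.3042, -0.5289, 0.9227)

ω×(Iω) gyroscopic = (-0.0432, 0.0234, -0.0520)
angular accel α = (-0.1050, -3.2233, 0.5667)
ω' = ω + α·dt = (-1.3042, -0.5289, 0.9227)
q⊗(0,ω) = (0.9192391, -0.9192391, -0.9192391, 0.3535535)
q + ½dt·q⊗(0,ω), renormalized = (0.7251, 0.6884, -0.0184, 0.0071)
a = F/m = (1.8500, -0.3500, -1.0500)
p + v·dt = (1.2880, 0.7600, 1.4640)
new velocity v' = (-0.2260, -1.0140, -0.9420)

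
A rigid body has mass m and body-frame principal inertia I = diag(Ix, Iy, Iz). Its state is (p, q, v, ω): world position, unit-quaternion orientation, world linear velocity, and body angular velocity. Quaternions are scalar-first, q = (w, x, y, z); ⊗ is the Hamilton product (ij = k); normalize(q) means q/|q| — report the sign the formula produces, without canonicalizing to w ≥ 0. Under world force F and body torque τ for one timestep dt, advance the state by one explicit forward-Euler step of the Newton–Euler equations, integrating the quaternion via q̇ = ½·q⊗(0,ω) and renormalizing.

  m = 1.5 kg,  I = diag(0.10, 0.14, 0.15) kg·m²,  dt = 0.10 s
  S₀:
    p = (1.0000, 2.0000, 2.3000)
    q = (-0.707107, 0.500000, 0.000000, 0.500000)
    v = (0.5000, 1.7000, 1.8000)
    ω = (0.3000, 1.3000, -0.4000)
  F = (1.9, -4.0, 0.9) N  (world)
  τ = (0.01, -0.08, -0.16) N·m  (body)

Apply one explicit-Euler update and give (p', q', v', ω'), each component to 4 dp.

ω×(Iω) gyroscopic = (-0.0052, 0.0060, 0.0156)
angular accel α = (0.1520, -0.6143, -1.1707)
ω + α·dt = (0.3152, 1.2386, -0.5171)
2q̇ = q⊗(0,ω) = (0.0500000, -0.8621321, -0.5692391, 0.9328428)
q + ½dt·q⊗(0,ω), renormalized = (-0.7029, 0.4558, -0.0284, 0.5453)
new position p' = (1.0500, 2.1700, 2.4800)
v' = v + a·dt = (0.6267, 1.4333, 1.8600)

p' = (1.0500, 2.1700, 2.4800)
q' = (-0.7029, 0.4558, -0.0284, 0.5453)
v' = (0.6267, 1.4333, 1.8600)
ω' = (0.3152, 1.2386, -0.5171)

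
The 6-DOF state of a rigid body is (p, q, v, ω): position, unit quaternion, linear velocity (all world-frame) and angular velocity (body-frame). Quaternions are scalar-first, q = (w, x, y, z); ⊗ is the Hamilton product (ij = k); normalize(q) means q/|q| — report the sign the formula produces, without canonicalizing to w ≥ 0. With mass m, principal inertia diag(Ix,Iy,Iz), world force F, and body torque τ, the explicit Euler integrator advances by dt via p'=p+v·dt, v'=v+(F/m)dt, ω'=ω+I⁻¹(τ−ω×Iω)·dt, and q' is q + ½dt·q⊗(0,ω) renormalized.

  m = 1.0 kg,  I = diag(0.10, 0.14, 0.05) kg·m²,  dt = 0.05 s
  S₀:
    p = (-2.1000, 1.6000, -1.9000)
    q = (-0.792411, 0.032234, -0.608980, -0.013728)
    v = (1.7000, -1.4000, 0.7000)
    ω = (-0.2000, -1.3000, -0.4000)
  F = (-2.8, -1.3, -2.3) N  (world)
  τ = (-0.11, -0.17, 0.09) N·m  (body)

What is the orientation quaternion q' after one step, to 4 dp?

q' = (-0.8117, 0.0418, -0.5825, -0.0099)

Hamilton product q⊗(0,ω) = (-0.7907184, 0.3842278, 1.0457735, 0.1532642)
updated quaternion q' = (-0.8117, 0.0418, -0.5825, -0.0099)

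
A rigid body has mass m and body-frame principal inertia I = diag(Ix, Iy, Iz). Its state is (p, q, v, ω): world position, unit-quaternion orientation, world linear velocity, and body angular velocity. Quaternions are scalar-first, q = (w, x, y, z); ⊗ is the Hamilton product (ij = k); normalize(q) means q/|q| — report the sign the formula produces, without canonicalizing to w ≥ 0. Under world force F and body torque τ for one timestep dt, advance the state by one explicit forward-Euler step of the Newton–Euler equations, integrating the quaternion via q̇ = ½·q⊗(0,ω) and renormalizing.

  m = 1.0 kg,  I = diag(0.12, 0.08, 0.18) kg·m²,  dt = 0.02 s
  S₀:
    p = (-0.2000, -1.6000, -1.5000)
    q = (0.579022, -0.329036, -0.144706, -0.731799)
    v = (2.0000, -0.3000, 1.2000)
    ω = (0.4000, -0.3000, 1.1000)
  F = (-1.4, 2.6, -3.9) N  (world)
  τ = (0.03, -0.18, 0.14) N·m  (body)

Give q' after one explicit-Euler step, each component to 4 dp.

q' = (0.5879, -0.3305, -0.1457, -0.7238)

2q̇ = q⊗(0,ω) = (0.8931815, -0.1471075, -0.1044866, 0.7935174)
updated quaternion q' = (0.5879, -0.3305, -0.1457, -0.7238)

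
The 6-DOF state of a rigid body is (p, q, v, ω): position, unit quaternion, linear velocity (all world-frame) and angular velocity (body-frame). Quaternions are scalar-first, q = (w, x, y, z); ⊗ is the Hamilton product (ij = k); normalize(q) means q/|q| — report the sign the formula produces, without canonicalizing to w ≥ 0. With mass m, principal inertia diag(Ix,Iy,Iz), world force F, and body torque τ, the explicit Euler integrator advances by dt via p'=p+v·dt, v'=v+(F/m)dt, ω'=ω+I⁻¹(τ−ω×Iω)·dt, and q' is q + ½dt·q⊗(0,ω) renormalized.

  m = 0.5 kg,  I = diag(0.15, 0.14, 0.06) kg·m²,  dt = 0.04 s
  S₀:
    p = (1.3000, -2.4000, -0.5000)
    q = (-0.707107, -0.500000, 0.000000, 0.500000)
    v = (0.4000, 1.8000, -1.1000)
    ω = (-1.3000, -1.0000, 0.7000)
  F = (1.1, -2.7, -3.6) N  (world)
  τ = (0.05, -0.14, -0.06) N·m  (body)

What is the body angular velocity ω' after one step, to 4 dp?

gyro term ω×Iω = (0.0560, -0.0819, -0.0130)
angular accel α = (-0.0400, -0.4150, -0.7833)
new body rate ω' = (-1.3016, -1.0166, 0.6687)

ω' = (-1.3016, -1.0166, 0.6687)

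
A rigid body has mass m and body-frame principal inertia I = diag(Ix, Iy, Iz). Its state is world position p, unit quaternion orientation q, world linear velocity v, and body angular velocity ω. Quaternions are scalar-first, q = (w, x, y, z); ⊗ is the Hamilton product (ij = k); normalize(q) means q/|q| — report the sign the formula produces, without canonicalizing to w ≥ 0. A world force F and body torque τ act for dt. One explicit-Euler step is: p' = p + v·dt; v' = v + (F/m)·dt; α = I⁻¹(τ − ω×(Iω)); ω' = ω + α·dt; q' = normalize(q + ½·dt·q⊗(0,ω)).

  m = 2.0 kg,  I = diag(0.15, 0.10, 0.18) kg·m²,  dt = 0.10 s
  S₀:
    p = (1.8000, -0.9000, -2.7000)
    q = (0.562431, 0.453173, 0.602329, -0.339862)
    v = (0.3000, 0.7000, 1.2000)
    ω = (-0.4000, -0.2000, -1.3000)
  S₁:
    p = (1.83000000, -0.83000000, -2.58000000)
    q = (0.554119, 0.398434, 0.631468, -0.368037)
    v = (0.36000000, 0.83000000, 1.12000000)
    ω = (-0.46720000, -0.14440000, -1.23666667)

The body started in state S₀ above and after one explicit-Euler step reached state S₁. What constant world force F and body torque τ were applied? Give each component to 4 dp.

F = (1.2000, 2.6000, -1.6000)
τ = (-0.0800, 0.0400, 0.1100)

Δω = ω₁−ω₀ = (-0.06720000, 0.05560000, 0.06333333)
precession coupling = (0.0208, -0.0156, -0.0040)
τ = I·(Δω/dt) + ω₀×(Iω₀) = (-0.0800, 0.0400, 0.1100)
velocity change Δv = (0.06000000, 0.13000000, -0.08000000)
F = m·Δv/dt = (1.2000, 2.6000, -1.6000)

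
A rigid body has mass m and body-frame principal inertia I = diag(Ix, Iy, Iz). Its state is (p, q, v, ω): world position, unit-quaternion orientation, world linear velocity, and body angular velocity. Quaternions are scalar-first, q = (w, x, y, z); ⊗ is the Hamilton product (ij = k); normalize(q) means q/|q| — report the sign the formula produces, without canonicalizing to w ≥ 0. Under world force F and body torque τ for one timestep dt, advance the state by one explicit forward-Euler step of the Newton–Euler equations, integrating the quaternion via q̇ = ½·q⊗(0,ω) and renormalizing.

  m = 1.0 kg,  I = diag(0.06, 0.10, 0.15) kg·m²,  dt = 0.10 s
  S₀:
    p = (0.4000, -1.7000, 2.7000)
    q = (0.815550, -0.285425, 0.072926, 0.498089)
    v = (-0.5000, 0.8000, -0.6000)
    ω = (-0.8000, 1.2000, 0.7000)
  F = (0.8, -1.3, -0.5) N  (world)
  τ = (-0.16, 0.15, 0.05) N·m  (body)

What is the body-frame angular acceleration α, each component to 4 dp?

α = (-3.3667, 0.9960, 0.5893)

precession coupling ω×(Iω) = (0.0420, 0.0504, -0.0384)
(τ − ω×Iω)/I = (-3.3667, 0.9960, 0.5893)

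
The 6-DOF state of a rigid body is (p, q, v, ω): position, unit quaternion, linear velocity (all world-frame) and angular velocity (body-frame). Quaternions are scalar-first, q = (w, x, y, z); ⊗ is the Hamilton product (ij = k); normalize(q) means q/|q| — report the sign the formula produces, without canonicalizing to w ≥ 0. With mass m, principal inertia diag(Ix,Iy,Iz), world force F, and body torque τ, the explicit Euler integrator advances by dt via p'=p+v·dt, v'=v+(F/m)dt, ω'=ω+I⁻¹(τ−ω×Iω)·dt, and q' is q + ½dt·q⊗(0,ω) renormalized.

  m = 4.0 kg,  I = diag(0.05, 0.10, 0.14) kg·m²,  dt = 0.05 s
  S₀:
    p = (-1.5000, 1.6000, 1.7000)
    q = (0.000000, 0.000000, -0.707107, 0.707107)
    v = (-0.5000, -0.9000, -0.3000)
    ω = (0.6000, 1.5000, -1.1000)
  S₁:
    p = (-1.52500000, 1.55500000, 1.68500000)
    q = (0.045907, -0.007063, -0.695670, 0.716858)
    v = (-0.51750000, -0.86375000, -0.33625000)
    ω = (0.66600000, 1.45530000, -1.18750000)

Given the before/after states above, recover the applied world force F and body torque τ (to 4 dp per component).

F = (-1.4000, 2.9000, -2.9000)
τ = (0.0000, -0.0300, -0.2000)

Δω = ω₁−ω₀ = (0.06600000, -0.04470000, -0.08750000)
applied torque τ = (0.0000, -0.0300, -0.2000)
Δv = v₁−v₀ = (-0.01750000, 0.03625000, -0.03625000)
F = m·Δv/dt = (-1.4000, 2.9000, -2.9000)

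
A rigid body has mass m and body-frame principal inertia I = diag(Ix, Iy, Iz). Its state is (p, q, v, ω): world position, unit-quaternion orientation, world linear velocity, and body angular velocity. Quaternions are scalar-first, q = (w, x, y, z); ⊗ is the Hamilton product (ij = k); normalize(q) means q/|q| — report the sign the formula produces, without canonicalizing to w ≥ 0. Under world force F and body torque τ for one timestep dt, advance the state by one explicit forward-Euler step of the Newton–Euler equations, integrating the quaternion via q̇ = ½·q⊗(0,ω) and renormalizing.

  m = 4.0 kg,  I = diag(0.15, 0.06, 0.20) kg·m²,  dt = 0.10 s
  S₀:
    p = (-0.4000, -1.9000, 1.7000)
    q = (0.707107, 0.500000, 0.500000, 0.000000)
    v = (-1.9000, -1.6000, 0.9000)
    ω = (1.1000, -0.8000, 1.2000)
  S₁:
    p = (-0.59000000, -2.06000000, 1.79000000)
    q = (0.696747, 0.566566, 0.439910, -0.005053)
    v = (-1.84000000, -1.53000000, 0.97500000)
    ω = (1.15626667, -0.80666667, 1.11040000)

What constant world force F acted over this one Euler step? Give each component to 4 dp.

Δv = v₁−v₀ = (0.06000000, 0.07000000, 0.07500000)
m·(v₁−v₀)/dt = (2.4000, 2.8000, 3.0000)

F = (2.4000, 2.8000, 3.0000)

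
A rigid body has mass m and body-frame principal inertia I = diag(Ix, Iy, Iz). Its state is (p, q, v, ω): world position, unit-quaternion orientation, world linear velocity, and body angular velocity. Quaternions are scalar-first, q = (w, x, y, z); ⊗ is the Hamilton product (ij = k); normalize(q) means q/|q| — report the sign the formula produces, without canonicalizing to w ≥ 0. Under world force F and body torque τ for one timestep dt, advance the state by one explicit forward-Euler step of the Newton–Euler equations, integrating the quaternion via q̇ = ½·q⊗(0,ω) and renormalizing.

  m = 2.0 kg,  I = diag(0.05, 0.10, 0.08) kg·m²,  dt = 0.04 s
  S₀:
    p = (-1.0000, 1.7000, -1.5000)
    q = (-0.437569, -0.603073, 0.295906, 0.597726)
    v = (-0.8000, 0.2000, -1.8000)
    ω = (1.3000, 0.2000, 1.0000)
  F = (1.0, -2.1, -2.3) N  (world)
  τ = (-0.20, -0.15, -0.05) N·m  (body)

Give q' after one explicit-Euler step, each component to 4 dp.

q' = (-0.4348, -0.6106, 0.3216, 0.5786)

2q̇ = q⊗(0,ω) = (0.1270877, -0.3924789, 1.2926030, -0.9428614)
q' = normalize(q + ½dt·q⊗(0,ω)) = (-0.4348, -0.6106, 0.3216, 0.5786)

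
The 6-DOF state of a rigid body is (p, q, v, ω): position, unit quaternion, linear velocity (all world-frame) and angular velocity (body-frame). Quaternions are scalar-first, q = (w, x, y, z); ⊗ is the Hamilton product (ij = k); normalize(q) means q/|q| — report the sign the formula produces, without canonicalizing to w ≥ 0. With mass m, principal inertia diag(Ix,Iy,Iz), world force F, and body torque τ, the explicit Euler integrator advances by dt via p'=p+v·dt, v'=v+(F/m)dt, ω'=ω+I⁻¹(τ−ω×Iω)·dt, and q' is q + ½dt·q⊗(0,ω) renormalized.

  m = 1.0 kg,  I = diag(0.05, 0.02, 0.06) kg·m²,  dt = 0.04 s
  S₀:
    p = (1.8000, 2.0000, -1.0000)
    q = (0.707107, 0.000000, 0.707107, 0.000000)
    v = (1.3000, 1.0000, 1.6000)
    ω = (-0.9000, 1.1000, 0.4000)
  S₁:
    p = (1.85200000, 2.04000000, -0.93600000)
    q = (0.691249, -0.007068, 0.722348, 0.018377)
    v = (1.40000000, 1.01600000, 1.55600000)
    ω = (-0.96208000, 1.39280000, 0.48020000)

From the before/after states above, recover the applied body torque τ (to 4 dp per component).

rate change Δω = (-0.06208000, 0.29280000, 0.08020000)
gyro term ω₀×Iω₀ = (0.0176, 0.0036, 0.0297)
I·α + gyro = (-0.0600, 0.1500, 0.1500)

τ = (-0.0600, 0.1500, 0.1500)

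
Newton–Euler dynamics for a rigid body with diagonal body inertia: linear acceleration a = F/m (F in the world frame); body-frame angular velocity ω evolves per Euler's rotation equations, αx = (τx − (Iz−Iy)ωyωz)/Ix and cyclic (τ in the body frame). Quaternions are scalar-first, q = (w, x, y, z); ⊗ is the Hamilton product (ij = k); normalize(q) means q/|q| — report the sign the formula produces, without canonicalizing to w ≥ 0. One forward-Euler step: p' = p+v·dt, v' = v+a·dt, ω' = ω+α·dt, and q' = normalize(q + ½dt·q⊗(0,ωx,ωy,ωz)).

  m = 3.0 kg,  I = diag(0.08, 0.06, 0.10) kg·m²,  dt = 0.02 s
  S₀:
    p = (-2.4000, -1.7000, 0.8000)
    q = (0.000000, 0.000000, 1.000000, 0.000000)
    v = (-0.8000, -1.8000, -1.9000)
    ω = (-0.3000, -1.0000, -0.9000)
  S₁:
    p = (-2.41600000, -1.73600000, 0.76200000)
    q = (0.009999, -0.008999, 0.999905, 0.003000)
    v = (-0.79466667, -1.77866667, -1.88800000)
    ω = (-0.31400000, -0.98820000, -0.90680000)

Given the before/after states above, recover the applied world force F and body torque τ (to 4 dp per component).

rate change Δω = (-0.01400000, 0.01180000, -0.00680000)
precession coupling = (0.0360, -0.0054, -0.0060)
I·α + gyro = (-0.0200, 0.0300, -0.0400)
v₁ − v₀ = (0.00533333, 0.02133333, 0.01200000)
m·(v₁−v₀)/dt = (0.8000, 3.2000, 1.8000)

F = (0.8000, 3.2000, 1.8000)
τ = (-0.0200, 0.0300, -0.0400)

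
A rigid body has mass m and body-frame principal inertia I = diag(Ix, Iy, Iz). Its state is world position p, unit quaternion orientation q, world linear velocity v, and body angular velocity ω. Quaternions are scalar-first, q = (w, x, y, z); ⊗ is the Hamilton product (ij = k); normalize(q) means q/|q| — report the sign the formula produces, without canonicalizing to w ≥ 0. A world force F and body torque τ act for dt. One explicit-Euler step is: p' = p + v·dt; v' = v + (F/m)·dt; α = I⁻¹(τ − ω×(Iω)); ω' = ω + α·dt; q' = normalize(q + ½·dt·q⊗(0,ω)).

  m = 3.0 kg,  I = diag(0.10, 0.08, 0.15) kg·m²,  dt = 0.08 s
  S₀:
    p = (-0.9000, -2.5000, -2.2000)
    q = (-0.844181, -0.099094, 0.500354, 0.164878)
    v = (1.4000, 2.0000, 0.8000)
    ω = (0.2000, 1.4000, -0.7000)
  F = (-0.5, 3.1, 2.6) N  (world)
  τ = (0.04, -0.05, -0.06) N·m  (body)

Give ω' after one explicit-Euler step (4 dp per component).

angular accel α = (1.0860, -0.7125, -0.3627)
ω + α·dt = (0.2869, 1.3430, -0.7290)

ω' = (0.2869, 1.3430, -0.7290)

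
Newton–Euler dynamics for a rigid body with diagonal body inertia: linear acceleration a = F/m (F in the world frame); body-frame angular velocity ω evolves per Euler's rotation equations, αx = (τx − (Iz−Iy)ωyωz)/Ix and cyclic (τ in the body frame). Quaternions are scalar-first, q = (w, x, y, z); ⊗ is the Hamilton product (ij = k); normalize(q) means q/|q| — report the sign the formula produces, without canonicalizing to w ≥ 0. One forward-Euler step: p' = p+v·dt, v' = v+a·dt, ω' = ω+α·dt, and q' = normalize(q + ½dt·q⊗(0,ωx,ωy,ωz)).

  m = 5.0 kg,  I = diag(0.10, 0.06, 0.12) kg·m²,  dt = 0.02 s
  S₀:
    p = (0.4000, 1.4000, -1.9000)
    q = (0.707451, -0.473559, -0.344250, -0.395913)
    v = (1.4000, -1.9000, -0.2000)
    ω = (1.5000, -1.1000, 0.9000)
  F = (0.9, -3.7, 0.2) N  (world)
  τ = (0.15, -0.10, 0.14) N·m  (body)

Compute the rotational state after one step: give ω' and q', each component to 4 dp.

ω' = (1.5419, -1.1243, 0.9123)
q' = (0.7142, -0.4703, -0.3536, -0.3791)

α = I⁻¹(τ − ω×Iω) = (2.0940, -1.2167, 0.6167)
ω' = ω + α·dt = (1.5419, -1.1243, 0.9123)
2q̇ = q⊗(0,ω) = (0.6879852, 0.3158472, -0.9458625, 1.6739958)
updated quaternion q' = (0.7142, -0.4703, -0.3536, -0.3791)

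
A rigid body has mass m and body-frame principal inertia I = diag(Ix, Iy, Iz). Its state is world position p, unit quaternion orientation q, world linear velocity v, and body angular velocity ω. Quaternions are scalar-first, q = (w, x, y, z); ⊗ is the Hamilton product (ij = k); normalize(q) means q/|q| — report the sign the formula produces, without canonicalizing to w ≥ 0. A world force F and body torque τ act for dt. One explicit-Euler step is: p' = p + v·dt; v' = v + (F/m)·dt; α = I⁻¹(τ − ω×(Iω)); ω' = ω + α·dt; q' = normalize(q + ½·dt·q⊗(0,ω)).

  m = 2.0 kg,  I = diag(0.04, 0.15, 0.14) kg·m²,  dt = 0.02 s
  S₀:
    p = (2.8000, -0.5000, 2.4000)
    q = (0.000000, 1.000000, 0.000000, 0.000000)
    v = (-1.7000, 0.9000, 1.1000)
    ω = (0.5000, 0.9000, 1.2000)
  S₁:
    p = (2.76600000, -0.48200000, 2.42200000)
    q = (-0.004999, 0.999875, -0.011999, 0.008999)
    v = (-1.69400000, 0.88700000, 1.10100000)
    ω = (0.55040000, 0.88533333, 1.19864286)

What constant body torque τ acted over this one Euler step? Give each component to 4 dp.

rate change Δω = (0.05040000, -0.01466667, -0.00135714)
applied torque τ = (0.0900, -0.1700, 0.0400)

τ = (0.0900, -0.1700, 0.0400)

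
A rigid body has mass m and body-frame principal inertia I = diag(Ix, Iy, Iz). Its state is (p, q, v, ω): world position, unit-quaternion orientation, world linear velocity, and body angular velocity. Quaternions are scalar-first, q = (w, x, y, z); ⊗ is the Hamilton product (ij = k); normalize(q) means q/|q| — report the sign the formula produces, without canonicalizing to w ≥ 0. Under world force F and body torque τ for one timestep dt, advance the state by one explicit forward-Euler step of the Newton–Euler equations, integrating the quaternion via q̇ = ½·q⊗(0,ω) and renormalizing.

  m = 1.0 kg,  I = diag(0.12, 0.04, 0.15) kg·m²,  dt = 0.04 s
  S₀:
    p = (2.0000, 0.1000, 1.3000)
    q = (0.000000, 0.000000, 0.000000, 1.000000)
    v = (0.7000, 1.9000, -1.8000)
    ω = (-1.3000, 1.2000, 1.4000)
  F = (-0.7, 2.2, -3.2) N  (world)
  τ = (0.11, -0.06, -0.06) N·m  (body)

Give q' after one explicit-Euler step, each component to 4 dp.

Hamilton product q⊗(0,ω) = (-1.4000000, -1.2000000, -1.3000000, 0.0000000)
q' = normalize(q + ½dt·q⊗(0,ω)) = (-0.0280, -0.0240, -0.0260, 0.9990)

q' = (-0.0280, -0.0240, -0.0260, 0.9990)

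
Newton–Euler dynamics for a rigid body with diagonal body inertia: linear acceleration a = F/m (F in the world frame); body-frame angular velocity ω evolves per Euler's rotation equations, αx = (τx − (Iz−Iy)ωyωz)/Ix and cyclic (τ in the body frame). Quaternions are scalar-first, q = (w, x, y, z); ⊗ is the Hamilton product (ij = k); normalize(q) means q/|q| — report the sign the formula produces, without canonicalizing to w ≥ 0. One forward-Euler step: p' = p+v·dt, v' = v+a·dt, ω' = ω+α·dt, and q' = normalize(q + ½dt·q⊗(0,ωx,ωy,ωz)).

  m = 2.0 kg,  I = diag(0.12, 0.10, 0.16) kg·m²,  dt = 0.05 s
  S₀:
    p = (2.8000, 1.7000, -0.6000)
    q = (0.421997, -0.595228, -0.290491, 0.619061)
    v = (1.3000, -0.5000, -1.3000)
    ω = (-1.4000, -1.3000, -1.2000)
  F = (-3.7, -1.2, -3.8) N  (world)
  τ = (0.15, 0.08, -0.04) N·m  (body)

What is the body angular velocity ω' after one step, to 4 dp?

α = I⁻¹(τ − ω×Iω) = (0.4700, 1.4720, -0.0225)
ω' = ω + α·dt = (-1.3765, -1.2264, -1.2011)

ω' = (-1.3765, -1.2264, -1.2011)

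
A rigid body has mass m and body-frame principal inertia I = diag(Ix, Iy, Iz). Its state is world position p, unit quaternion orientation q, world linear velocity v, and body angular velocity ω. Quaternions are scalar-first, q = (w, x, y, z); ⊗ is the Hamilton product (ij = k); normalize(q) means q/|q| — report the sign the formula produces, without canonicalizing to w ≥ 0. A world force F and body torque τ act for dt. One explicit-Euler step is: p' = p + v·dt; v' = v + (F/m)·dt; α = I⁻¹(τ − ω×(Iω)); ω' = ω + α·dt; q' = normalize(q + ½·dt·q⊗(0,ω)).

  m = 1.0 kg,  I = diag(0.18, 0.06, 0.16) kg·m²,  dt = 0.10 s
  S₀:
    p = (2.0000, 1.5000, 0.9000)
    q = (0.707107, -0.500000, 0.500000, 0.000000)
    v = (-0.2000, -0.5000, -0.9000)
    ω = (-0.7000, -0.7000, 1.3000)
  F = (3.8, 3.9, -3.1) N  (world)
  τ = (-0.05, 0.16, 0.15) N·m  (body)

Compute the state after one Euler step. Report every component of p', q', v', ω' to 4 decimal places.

α = I⁻¹(τ − ω×Iω) = (0.2278, 2.9700, 1.3050)
ω' = ω + α·dt = (-0.6772, -0.4030, 1.4305)
q⊗(0,ω) = (0.0000000, 0.1550251, 0.1550251, 1.6192391)
updated quaternion q' = (0.7048, -0.4906, 0.5061, 0.0807)
new position p' = (1.9800, 1.4500, 0.8100)
new velocity v' = (0.1800, -0.1100, -1.2100)

p' = (1.9800, 1.4500, 0.8100)
q' = (0.7048, -0.4906, 0.5061, 0.0807)
v' = (0.1800, -0.1100, -1.2100)
ω' = (-0.6772, -0.4030, 1.4305)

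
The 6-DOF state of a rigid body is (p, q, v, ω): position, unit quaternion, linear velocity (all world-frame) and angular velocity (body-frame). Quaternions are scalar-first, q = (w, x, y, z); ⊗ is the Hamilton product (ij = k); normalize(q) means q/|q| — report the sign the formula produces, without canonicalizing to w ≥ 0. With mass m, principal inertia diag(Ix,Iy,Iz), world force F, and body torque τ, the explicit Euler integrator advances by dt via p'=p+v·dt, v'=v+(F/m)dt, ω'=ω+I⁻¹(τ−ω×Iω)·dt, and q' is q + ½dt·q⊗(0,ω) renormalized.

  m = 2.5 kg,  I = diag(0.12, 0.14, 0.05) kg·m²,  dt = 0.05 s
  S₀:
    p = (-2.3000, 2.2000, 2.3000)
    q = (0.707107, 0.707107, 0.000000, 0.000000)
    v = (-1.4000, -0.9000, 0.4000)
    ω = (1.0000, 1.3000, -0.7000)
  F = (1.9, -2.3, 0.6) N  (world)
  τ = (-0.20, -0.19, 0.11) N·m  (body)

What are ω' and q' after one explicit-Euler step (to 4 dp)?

ω' = (0.8825, 1.2496, -0.6160)
q' = (0.6887, 0.7241, 0.0353, 0.0106)

α = I⁻¹(τ − ω×Iω) = (-2.3492, -1.0071, 1.6800)
new body rate ω' = (0.8825, 1.2496, -0.6160)
Hamilton product q⊗(0,ω) = (-0.7071070, 0.7071070, 1.4142140, 0.4242642)
q' = normalize(q + ½dt·q⊗(0,ω)) = (0.6887, 0.7241, 0.0353, 0.0106)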